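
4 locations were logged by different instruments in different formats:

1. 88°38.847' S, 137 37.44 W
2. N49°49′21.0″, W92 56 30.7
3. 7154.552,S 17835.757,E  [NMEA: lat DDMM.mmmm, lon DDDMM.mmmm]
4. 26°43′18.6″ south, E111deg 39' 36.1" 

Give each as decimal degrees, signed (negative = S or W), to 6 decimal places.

Point 1:
  φ: 38.847′ = 0.647450°; total 88.6474500
  S → negative
  λ: 37.44′ = 0.624000°; total 137.6240000
  hemisphere W, so the sign is −
Point 2:
  φ: 49 + 49/60 + 21/3600 = 49.8225000
  N ⇒ keep positive
  Lon: 92 + 56/60 + 30.7/3600 = 92.9418611
  hemisphere W, so the sign is −
Point 3:
  φ: degrees = first 2 digits = 71, minutes = 54.552; 71 + 54.552/60 = 71.9092000
  hemisphere S, so the sign is −
  Longitude: split at 3 digits → 178° and 35.757′; 178 + 35.757/60 = 178.5959500
  E → positive
Point 4:
  φ: 26° + 43/60 + 18.6/3600 = 26 + 0.716667 + 0.005167 = 26.7218333
  S ⇒ negate
  Lon: 111° + 39/60 + 36.1/3600 = 111 + 0.650000 + 0.010028 = 111.6600278
  E → positive

1. -88.647450, -137.624000
2. 49.822500, -92.941861
3. -71.909200, 178.595950
4. -26.721833, 111.660028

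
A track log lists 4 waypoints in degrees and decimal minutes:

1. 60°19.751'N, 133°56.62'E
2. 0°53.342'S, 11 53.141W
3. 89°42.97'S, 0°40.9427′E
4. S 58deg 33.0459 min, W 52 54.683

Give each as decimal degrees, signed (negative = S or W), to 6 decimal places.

Point 1:
  φ: 60 + 19.751/60 = 60.3291833
  N → positive
  Lon: 133 + 56.62/60 = 133.9436667
  E ⇒ keep positive
Point 2:
  Lat: 0 + 53.342/60 = 0.8890333
  S → negative
  Longitude: 11 + 53.141/60 = 11.8856833
  W → negative
Point 3:
  Latitude: 42.97′ = 0.716167°; total 89.7161667
  S → negative
  λ: 40.9427′ = 0.682378°; total 0.6823783
  E ⇒ keep positive
Point 4:
  Latitude: 33.0459′ = 0.550765°; total 58.5507650
  S ⇒ negate
  λ: 52 + 54.683/60 = 52.9113833
  hemisphere W, so the sign is −

1. 60.329183, 133.943667
2. -0.889033, -11.885683
3. -89.716167, 0.682378
4. -58.550765, -52.911383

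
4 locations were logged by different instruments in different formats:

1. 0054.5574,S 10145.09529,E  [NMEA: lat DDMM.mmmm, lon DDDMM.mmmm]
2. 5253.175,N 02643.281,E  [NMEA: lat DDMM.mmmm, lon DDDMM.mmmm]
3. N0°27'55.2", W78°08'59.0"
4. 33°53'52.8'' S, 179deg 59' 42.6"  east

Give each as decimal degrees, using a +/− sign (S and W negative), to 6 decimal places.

Point 1:
  Lat: split at 2 digits → 00° and 54.5574′; 0 + 54.5574/60 = 0.9092900
  S ⇒ negate
  Lon: split at 3 digits → 101° and 45.09529′; 101 + 45.09529/60 = 101.7515882
  E → positive
Point 2:
  Latitude: split at 2 digits → 52° and 53.175′; 52 + 53.175/60 = 52.8862500
  N ⇒ keep positive
  Lon: degrees = first 3 digits = 26, minutes = 43.281; 26 + 43.281/60 = 26.7213500
  E ⇒ keep positive
Point 3:
  Lat: 0 + 27/60 + 55.2/3600 = 0.4653333
  N → positive
  Longitude: 78° + 8/60 + 59/3600 = 78 + 0.133333 + 0.016389 = 78.1497222
  W ⇒ negate
Point 4:
  Latitude: 33° + 53/60 + 52.8/3600 = 33 + 0.883333 + 0.014667 = 33.8980000
  S → negative
  Longitude: 59′ + 42.6″ = 59.71000′; 179 + 59.71000/60 = 179.9951667
  E → positive

1. -0.909290, 101.751588
2. 52.886250, 26.721350
3. 0.465333, -78.149722
4. -33.898000, 179.995167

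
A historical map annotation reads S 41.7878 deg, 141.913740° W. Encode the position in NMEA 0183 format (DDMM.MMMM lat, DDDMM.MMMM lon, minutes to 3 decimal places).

Lat: 41° + 0.787800 × 60 = 41° 47.26800′
Longitude: fractional part 0.913740 → 54.82440 minutes

4147.268,S / 14154.824,W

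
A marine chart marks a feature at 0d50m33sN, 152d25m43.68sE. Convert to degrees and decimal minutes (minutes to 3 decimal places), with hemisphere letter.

0° 50.550′ N, 152° 25.728′ E

Latitude: 50 + 33/60 = 50.55000′
Lon: 25 + 43.68/60 = 25.72800′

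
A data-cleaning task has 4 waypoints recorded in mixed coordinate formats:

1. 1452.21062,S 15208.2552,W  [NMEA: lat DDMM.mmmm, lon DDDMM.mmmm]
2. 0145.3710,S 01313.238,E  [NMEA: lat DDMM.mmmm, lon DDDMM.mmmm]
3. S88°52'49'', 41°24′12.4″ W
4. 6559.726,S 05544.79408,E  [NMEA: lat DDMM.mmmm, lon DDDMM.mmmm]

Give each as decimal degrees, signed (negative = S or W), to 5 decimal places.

1. -14.87018, -152.13759
2. -1.75618, 13.22063
3. -88.88028, -41.40344
4. -65.99543, 55.74657

Point 1:
  φ: degrees = first 2 digits = 14, minutes = 52.21062; 14 + 52.21062/60 = 14.870177
  S → negative
  Lon: degrees = first 3 digits = 152, minutes = 8.2552; 152 + 8.2552/60 = 152.137587
  W → negative
Point 2:
  φ: split at 2 digits → 01° and 45.371′; 1 + 45.371/60 = 1.756183
  hemisphere S, so the sign is −
  Longitude: split at 3 digits → 013° and 13.238′; 13 + 13.238/60 = 13.220633
  E ⇒ keep positive
Point 3:
  φ: 52′ + 49″ = 52.81667′; 88 + 52.81667/60 = 88.880278
  S → negative
  Lon: 41 + 24/60 + 12.4/3600 = 41.403444
  hemisphere W, so the sign is −
Point 4:
  Latitude: degrees = first 2 digits = 65, minutes = 59.726; 65 + 59.726/60 = 65.995433
  S → negative
  λ: split at 3 digits → 055° and 44.79408′; 55 + 44.79408/60 = 55.746568
  E → positive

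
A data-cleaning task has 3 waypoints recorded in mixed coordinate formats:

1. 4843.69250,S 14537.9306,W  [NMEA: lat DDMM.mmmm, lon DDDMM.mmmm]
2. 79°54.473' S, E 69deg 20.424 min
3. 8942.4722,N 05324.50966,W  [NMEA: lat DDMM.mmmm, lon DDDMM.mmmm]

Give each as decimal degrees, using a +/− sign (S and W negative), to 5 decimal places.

Point 1:
  Lat: degrees = first 2 digits = 48, minutes = 43.6925; 48 + 43.6925/60 = 48.728208
  S → negative
  λ: degrees = first 3 digits = 145, minutes = 37.9306; 145 + 37.9306/60 = 145.632177
  W → negative
Point 2:
  φ: 79 + 54.473/60 = 79.907883
  S → negative
  Longitude: 69 + 20.424/60 = 69.340400
  E ⇒ keep positive
Point 3:
  φ: split at 2 digits → 89° and 42.4722′; 89 + 42.4722/60 = 89.707870
  N → positive
  λ: split at 3 digits → 053° and 24.50966′; 53 + 24.50966/60 = 53.408494
  hemisphere W, so the sign is −

1. -48.72821, -145.63218
2. -79.90788, 69.34040
3. 89.70787, -53.40849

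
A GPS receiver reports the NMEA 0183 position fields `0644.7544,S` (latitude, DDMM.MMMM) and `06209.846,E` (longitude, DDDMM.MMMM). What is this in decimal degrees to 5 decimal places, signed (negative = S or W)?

-6.74591, 62.16410

Lat: split at 2 digits → 06° and 44.7544′; 6 + 44.7544/60 = 6.745907
S ⇒ negate
Longitude: split at 3 digits → 062° and 9.846′; 62 + 9.846/60 = 62.164100
E ⇒ keep positive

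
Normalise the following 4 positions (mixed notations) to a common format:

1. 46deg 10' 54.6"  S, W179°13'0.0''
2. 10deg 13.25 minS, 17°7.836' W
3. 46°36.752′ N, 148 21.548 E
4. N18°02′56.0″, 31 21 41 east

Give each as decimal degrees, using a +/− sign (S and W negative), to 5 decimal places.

1. -46.18183, -179.21667
2. -10.22083, -17.13060
3. 46.61253, 148.35913
4. 18.04889, 31.36139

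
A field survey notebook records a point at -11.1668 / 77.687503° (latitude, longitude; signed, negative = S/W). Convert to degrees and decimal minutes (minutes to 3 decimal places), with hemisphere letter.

Latitude is negative → S; |value| = 11.166800
φ: minutes = (11.166800 − 11) × 60 = 10.00800
Longitude: 77° + 0.687503 × 60 = 77° 41.25018′

11° 10.008′ S, 77° 41.250′ E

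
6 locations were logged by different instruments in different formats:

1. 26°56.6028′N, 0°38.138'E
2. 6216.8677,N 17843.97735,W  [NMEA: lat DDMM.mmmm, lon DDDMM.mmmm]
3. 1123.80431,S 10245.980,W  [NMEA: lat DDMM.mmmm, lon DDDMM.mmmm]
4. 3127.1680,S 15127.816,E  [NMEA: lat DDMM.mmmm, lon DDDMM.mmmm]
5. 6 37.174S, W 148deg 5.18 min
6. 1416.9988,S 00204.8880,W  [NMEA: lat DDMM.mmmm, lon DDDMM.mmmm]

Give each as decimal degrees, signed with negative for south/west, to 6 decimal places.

1. 26.943380, 0.635633
2. 62.281128, -178.732956
3. -11.396739, -102.766333
4. -31.452800, 151.463600
5. -6.619567, -148.086333
6. -14.283313, -2.081467

Point 1:
  Lat: 26 + 56.6028/60 = 26.9433800
  N → positive
  Longitude: 0 + 38.138/60 = 0.6356333
  E ⇒ keep positive
Point 2:
  φ: degrees = first 2 digits = 62, minutes = 16.8677; 62 + 16.8677/60 = 62.2811283
  N ⇒ keep positive
  Longitude: degrees = first 3 digits = 178, minutes = 43.97735; 178 + 43.97735/60 = 178.7329558
  W ⇒ negate
Point 3:
  Latitude: degrees = first 2 digits = 11, minutes = 23.80431; 11 + 23.80431/60 = 11.3967385
  S ⇒ negate
  λ: split at 3 digits → 102° and 45.98′; 102 + 45.98/60 = 102.7663333
  hemisphere W, so the sign is −
Point 4:
  Latitude: degrees = first 2 digits = 31, minutes = 27.168; 31 + 27.168/60 = 31.4528000
  S → negative
  Longitude: split at 3 digits → 151° and 27.816′; 151 + 27.816/60 = 151.4636000
  E → positive
Point 5:
  Latitude: 6 + 37.174/60 = 6.6195667
  S ⇒ negate
  Longitude: 5.18′ = 0.086333°; total 148.0863333
  W ⇒ negate
Point 6:
  Latitude: degrees = first 2 digits = 14, minutes = 16.9988; 14 + 16.9988/60 = 14.2833133
  S ⇒ negate
  Longitude: degrees = first 3 digits = 2, minutes = 4.888; 2 + 4.888/60 = 2.0814667
  hemisphere W, so the sign is −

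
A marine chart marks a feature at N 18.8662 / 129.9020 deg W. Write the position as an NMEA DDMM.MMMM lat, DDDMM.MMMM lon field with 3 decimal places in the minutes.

Lat: 18° + 0.866200 × 60 = 18° 51.97200′
Longitude: fractional part 0.902000 → 54.12000 minutes

1851.972,N / 12954.120,W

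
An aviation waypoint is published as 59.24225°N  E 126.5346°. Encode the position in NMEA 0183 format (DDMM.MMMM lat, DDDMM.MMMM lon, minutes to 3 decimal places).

5914.535,N / 12632.076,E

Latitude: minutes = (59.242250 − 59) × 60 = 14.53500
Longitude: minutes = (126.534600 − 126) × 60 = 32.07600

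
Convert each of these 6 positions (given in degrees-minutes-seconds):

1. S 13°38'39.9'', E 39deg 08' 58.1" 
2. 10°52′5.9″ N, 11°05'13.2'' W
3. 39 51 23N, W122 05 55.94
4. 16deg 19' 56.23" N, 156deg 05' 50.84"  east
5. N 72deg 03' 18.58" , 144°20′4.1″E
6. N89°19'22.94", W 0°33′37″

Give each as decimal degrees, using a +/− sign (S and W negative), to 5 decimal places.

1. -13.64442, 39.14947
2. 10.86831, -11.08700
3. 39.85639, -122.09887
4. 16.33229, 156.09746
5. 72.05516, 144.33447
6. 89.32304, -0.56028

Point 1:
  Latitude: 13° + 38/60 + 39.9/3600 = 13 + 0.633333 + 0.011083 = 13.644417
  hemisphere S, so the sign is −
  Longitude: 39 + 8/60 + 58.1/3600 = 39.149472
  E ⇒ keep positive
Point 2:
  φ: 10° + 52/60 + 5.9/3600 = 10 + 0.866667 + 0.001639 = 10.868306
  N ⇒ keep positive
  λ: 5′ + 13.2″ = 5.22000′; 11 + 5.22000/60 = 11.087000
  W → negative
Point 3:
  Latitude: 51′ + 23″ = 51.38333′; 39 + 51.38333/60 = 39.856389
  N ⇒ keep positive
  Longitude: 5′ + 55.94″ = 5.93233′; 122 + 5.93233/60 = 122.098872
  hemisphere W, so the sign is −
Point 4:
  Lat: 19′ + 56.23″ = 19.93717′; 16 + 19.93717/60 = 16.332286
  N → positive
  Longitude: 156 + 5/60 + 50.84/3600 = 156.097456
  E → positive
Point 5:
  Latitude: 72° + 3/60 + 18.58/3600 = 72 + 0.050000 + 0.005161 = 72.055161
  N ⇒ keep positive
  Longitude: 144 + 20/60 + 4.1/3600 = 144.334472
  E ⇒ keep positive
Point 6:
  Lat: 89° + 19/60 + 22.94/3600 = 89 + 0.316667 + 0.006372 = 89.323039
  N → positive
  Lon: 0 + 33/60 + 37/3600 = 0.560278
  W → negative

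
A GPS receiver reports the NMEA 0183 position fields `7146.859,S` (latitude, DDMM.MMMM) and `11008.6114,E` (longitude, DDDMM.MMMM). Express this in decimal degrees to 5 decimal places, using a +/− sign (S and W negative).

-71.78098, 110.14352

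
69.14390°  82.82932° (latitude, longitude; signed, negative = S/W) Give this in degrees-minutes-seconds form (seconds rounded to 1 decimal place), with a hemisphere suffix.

Lat: 0.143900° → 8.63400′; 0.63400 × 60 = 38.040″
Longitude: 0.829320 × 60 = 49.75920′ → 49′, remainder × 60 = 45.552″

69°08′38.0″ N, 82°49′45.6″ E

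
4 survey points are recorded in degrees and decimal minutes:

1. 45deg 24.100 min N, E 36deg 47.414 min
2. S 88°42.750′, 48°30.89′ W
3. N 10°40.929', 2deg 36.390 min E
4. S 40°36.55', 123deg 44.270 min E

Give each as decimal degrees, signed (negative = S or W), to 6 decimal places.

1. 45.401667, 36.790233
2. -88.712500, -48.514833
3. 10.682150, 2.606500
4. -40.609167, 123.737833

Point 1:
  φ: 24.1′ = 0.401667°; total 45.4016667
  N ⇒ keep positive
  Lon: 36 + 47.414/60 = 36.7902333
  E → positive
Point 2:
  Lat: 42.75′ = 0.712500°; total 88.7125000
  hemisphere S, so the sign is −
  λ: 48 + 30.89/60 = 48.5148333
  W ⇒ negate
Point 3:
  Lat: 10 + 40.929/60 = 10.6821500
  N ⇒ keep positive
  Longitude: 2 + 36.39/60 = 2.6065000
  E → positive
Point 4:
  Latitude: 36.55′ = 0.609167°; total 40.6091667
  hemisphere S, so the sign is −
  Longitude: 123 + 44.27/60 = 123.7378333
  E → positive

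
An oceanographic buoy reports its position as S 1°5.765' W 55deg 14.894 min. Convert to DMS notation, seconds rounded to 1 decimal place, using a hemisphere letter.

Latitude: 5.76500′ → 5′ and 0.76500 × 60 = 45.900″
Lon: 14.89400′ → 14′ and 0.89400 × 60 = 53.640″

1°05′45.9″ S, 55°14′53.6″ W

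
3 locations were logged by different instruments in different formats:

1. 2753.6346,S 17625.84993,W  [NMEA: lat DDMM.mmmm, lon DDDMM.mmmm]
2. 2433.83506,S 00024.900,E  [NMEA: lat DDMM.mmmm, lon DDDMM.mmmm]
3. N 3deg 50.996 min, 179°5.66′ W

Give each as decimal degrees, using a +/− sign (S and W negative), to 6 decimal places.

1. -27.893910, -176.430832
2. -24.563918, 0.415000
3. 3.849933, -179.094333

Point 1:
  Lat: split at 2 digits → 27° and 53.6346′; 27 + 53.6346/60 = 27.8939100
  S → negative
  Lon: degrees = first 3 digits = 176, minutes = 25.84993; 176 + 25.84993/60 = 176.4308322
  W → negative
Point 2:
  φ: split at 2 digits → 24° and 33.83506′; 24 + 33.83506/60 = 24.5639177
  S → negative
  λ: split at 3 digits → 000° and 24.9′; 0 + 24.9/60 = 0.4150000
  E ⇒ keep positive
Point 3:
  Lat: 3 + 50.996/60 = 3.8499333
  N ⇒ keep positive
  λ: 5.66′ = 0.094333°; total 179.0943333
  W ⇒ negate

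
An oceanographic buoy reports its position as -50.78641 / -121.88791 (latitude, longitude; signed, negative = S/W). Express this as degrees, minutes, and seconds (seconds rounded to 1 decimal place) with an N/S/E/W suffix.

Latitude is negative → S; |value| = 50.786410
Lat: 0.786410° → 47.18460′; 0.18460 × 60 = 11.076″
Longitude is negative → W; |value| = 121.887910
Longitude: whole degrees 121; 53.27460′ → 53′ and 16.476″

50°47′11.1″ S, 121°53′16.5″ W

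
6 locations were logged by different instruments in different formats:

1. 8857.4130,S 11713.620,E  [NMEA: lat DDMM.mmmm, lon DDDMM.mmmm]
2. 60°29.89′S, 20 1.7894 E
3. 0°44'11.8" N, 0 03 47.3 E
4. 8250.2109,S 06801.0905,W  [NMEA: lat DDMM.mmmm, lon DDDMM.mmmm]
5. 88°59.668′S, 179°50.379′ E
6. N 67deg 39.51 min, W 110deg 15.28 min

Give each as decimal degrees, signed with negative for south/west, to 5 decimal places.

Point 1:
  Lat: split at 2 digits → 88° and 57.413′; 88 + 57.413/60 = 88.956883
  S → negative
  Longitude: degrees = first 3 digits = 117, minutes = 13.62; 117 + 13.62/60 = 117.227000
  E → positive
Point 2:
  Latitude: 29.89′ = 0.498167°; total 60.498167
  S → negative
  λ: 20 + 1.7894/60 = 20.029823
  E → positive
Point 3:
  Latitude: 0 + 44/60 + 11.8/3600 = 0.736611
  N ⇒ keep positive
  Longitude: 0° + 3/60 + 47.3/3600 = 0 + 0.050000 + 0.013139 = 0.063139
  E ⇒ keep positive
Point 4:
  Lat: degrees = first 2 digits = 82, minutes = 50.2109; 82 + 50.2109/60 = 82.836848
  S ⇒ negate
  Longitude: degrees = first 3 digits = 68, minutes = 1.0905; 68 + 1.0905/60 = 68.018175
  W → negative
Point 5:
  Lat: 88 + 59.668/60 = 88.994467
  hemisphere S, so the sign is −
  Longitude: 179 + 50.379/60 = 179.839650
  E → positive
Point 6:
  Latitude: 67 + 39.51/60 = 67.658500
  N → positive
  λ: 110 + 15.28/60 = 110.254667
  hemisphere W, so the sign is −

1. -88.95688, 117.22700
2. -60.49817, 20.02982
3. 0.73661, 0.06314
4. -82.83685, -68.01818
5. -88.99447, 179.83965
6. 67.65850, -110.25467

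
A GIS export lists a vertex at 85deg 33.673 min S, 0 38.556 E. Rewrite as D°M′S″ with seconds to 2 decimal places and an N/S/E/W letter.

85°33′40.38″ S, 0°38′33.36″ E

Lat: fractional minutes 0.67300 × 60 = 40.3800″
Lon: fractional minutes 0.55600 × 60 = 33.3600″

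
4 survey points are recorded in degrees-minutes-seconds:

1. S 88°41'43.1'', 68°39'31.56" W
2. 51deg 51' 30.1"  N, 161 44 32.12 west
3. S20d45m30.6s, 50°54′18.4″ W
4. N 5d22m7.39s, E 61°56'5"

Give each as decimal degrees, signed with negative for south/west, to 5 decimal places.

Point 1:
  Lat: 88 + 41/60 + 43.1/3600 = 88.695306
  S ⇒ negate
  λ: 39′ + 31.56″ = 39.52600′; 68 + 39.52600/60 = 68.658767
  W → negative
Point 2:
  Latitude: 51 + 51/60 + 30.1/3600 = 51.858361
  N → positive
  λ: 161° + 44/60 + 32.12/3600 = 161 + 0.733333 + 0.008922 = 161.742256
  hemisphere W, so the sign is −
Point 3:
  φ: 20 + 45/60 + 30.6/3600 = 20.758500
  S ⇒ negate
  λ: 54′ + 18.4″ = 54.30667′; 50 + 54.30667/60 = 50.905111
  W ⇒ negate
Point 4:
  φ: 5 + 22/60 + 7.39/3600 = 5.368719
  N → positive
  Lon: 56′ + 5″ = 56.08333′; 61 + 56.08333/60 = 61.934722
  E → positive

1. -88.69531, -68.65877
2. 51.85836, -161.74226
3. -20.75850, -50.90511
4. 5.36872, 61.93472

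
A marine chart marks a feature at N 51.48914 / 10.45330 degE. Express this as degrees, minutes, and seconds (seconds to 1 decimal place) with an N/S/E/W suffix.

φ: 0.489140° → 29.34840′; 0.34840 × 60 = 20.904″
Longitude: whole degrees 10; 27.19800′ → 27′ and 11.880″

51°29′20.9″ N, 10°27′11.9″ E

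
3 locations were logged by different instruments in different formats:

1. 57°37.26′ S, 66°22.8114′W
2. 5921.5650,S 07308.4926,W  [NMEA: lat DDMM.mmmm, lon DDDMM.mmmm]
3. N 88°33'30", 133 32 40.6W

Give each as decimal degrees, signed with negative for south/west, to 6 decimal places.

Point 1:
  Latitude: 57 + 37.26/60 = 57.6210000
  hemisphere S, so the sign is −
  Lon: 22.8114′ = 0.380190°; total 66.3801900
  W ⇒ negate
Point 2:
  φ: degrees = first 2 digits = 59, minutes = 21.565; 59 + 21.565/60 = 59.3594167
  S → negative
  Longitude: split at 3 digits → 073° and 8.4926′; 73 + 8.4926/60 = 73.1415433
  W ⇒ negate
Point 3:
  Latitude: 88 + 33/60 + 30/3600 = 88.5583333
  N → positive
  Longitude: 32′ + 40.6″ = 32.67667′; 133 + 32.67667/60 = 133.5446111
  W → negative

1. -57.621000, -66.380190
2. -59.359417, -73.141543
3. 88.558333, -133.544611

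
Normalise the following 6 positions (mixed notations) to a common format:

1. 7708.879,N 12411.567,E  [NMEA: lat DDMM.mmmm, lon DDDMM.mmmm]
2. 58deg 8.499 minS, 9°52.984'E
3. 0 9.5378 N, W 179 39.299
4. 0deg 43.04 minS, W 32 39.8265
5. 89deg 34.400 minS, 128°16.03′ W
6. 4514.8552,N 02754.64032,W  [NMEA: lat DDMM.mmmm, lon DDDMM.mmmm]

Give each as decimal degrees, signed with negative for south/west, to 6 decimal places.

Point 1:
  Latitude: degrees = first 2 digits = 77, minutes = 8.879; 77 + 8.879/60 = 77.1479833
  N → positive
  Lon: split at 3 digits → 124° and 11.567′; 124 + 11.567/60 = 124.1927833
  E → positive
Point 2:
  Lat: 58 + 8.499/60 = 58.1416500
  hemisphere S, so the sign is −
  Longitude: 9 + 52.984/60 = 9.8830667
  E ⇒ keep positive
Point 3:
  Lat: 0 + 9.5378/60 = 0.1589633
  N → positive
  Lon: 39.299′ = 0.654983°; total 179.6549833
  hemisphere W, so the sign is −
Point 4:
  Lat: 0 + 43.04/60 = 0.7173333
  S → negative
  Lon: 32 + 39.8265/60 = 32.6637750
  W → negative
Point 5:
  Lat: 34.4′ = 0.573333°; total 89.5733333
  S ⇒ negate
  Longitude: 128 + 16.03/60 = 128.2671667
  W ⇒ negate
Point 6:
  φ: split at 2 digits → 45° and 14.8552′; 45 + 14.8552/60 = 45.2475867
  N → positive
  Longitude: split at 3 digits → 027° and 54.64032′; 27 + 54.64032/60 = 27.9106720
  W ⇒ negate

1. 77.147983, 124.192783
2. -58.141650, 9.883067
3. 0.158963, -179.654983
4. -0.717333, -32.663775
5. -89.573333, -128.267167
6. 45.247587, -27.910672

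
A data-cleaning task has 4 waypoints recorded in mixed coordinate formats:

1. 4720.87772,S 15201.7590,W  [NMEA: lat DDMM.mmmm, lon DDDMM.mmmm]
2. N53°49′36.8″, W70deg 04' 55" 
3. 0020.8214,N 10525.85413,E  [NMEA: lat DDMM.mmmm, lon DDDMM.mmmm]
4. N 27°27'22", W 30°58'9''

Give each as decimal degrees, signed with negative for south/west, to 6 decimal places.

1. -47.347962, -152.029317
2. 53.826889, -70.081944
3. 0.347023, 105.430902
4. 27.456111, -30.969167

Point 1:
  Lat: split at 2 digits → 47° and 20.87772′; 47 + 20.87772/60 = 47.3479620
  S ⇒ negate
  Longitude: split at 3 digits → 152° and 1.759′; 152 + 1.759/60 = 152.0293167
  W → negative
Point 2:
  Lat: 53 + 49/60 + 36.8/3600 = 53.8268889
  N → positive
  Longitude: 70 + 4/60 + 55/3600 = 70.0819444
  W → negative
Point 3:
  Latitude: degrees = first 2 digits = 0, minutes = 20.8214; 0 + 20.8214/60 = 0.3470233
  N ⇒ keep positive
  Longitude: split at 3 digits → 105° and 25.85413′; 105 + 25.85413/60 = 105.4309022
  E → positive
Point 4:
  φ: 27 + 27/60 + 22/3600 = 27.4561111
  N ⇒ keep positive
  Longitude: 30° + 58/60 + 9/3600 = 30 + 0.966667 + 0.002500 = 30.9691667
  W → negative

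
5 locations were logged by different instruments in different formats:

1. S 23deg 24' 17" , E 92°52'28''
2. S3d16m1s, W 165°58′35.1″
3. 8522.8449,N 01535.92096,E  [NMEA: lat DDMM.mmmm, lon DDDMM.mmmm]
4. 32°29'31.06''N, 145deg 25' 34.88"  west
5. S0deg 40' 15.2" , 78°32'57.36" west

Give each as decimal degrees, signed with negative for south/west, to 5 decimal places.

Point 1:
  Lat: 24′ + 17″ = 24.28333′; 23 + 24.28333/60 = 23.404722
  hemisphere S, so the sign is −
  Lon: 92° + 52/60 + 28/3600 = 92 + 0.866667 + 0.007778 = 92.874444
  E ⇒ keep positive
Point 2:
  Latitude: 16′ + 1″ = 16.01667′; 3 + 16.01667/60 = 3.266944
  S → negative
  Longitude: 58′ + 35.1″ = 58.58500′; 165 + 58.58500/60 = 165.976417
  hemisphere W, so the sign is −
Point 3:
  φ: split at 2 digits → 85° and 22.8449′; 85 + 22.8449/60 = 85.380748
  N → positive
  Lon: degrees = first 3 digits = 15, minutes = 35.92096; 15 + 35.92096/60 = 15.598683
  E ⇒ keep positive
Point 4:
  Lat: 29′ + 31.06″ = 29.51767′; 32 + 29.51767/60 = 32.491961
  N → positive
  Lon: 145 + 25/60 + 34.88/3600 = 145.426356
  hemisphere W, so the sign is −
Point 5:
  Lat: 0 + 40/60 + 15.2/3600 = 0.670889
  S ⇒ negate
  λ: 78 + 32/60 + 57.36/3600 = 78.549267
  W → negative

1. -23.40472, 92.87444
2. -3.26694, -165.97642
3. 85.38075, 15.59868
4. 32.49196, -145.42636
5. -0.67089, -78.54927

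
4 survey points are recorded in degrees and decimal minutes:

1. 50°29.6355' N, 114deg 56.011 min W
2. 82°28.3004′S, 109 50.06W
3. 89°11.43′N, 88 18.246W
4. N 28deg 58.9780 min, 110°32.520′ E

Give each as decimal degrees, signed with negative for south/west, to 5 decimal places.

1. 50.49393, -114.93352
2. -82.47167, -109.83433
3. 89.19050, -88.30410
4. 28.98297, 110.54200

Point 1:
  Latitude: 29.6355′ = 0.493925°; total 50.493925
  N ⇒ keep positive
  Lon: 56.011′ = 0.933517°; total 114.933517
  W ⇒ negate
Point 2:
  φ: 28.3004′ = 0.471673°; total 82.471673
  S ⇒ negate
  λ: 50.06′ = 0.834333°; total 109.834333
  hemisphere W, so the sign is −
Point 3:
  Latitude: 11.43′ = 0.190500°; total 89.190500
  N ⇒ keep positive
  Longitude: 18.246′ = 0.304100°; total 88.304100
  W ⇒ negate
Point 4:
  φ: 58.978′ = 0.982967°; total 28.982967
  N ⇒ keep positive
  λ: 32.52′ = 0.542000°; total 110.542000
  E → positive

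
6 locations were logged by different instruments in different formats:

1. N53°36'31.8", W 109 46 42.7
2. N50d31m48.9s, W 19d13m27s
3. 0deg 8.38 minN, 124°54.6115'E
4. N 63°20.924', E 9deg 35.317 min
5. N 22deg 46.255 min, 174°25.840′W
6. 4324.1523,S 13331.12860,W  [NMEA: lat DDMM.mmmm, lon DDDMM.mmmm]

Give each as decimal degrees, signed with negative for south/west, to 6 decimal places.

1. 53.608833, -109.778528
2. 50.530250, -19.224167
3. 0.139667, 124.910192
4. 63.348733, 9.588617
5. 22.770917, -174.430667
6. -43.402538, -133.518810

Point 1:
  φ: 53 + 36/60 + 31.8/3600 = 53.6088333
  N ⇒ keep positive
  Lon: 109° + 46/60 + 42.7/3600 = 109 + 0.766667 + 0.011861 = 109.7785278
  W ⇒ negate
Point 2:
  φ: 31′ + 48.9″ = 31.81500′; 50 + 31.81500/60 = 50.5302500
  N → positive
  λ: 13′ + 27″ = 13.45000′; 19 + 13.45000/60 = 19.2241667
  W ⇒ negate
Point 3:
  Latitude: 0 + 8.38/60 = 0.1396667
  N → positive
  λ: 54.6115′ = 0.910192°; total 124.9101917
  E ⇒ keep positive
Point 4:
  Latitude: 20.924′ = 0.348733°; total 63.3487333
  N → positive
  λ: 35.317′ = 0.588617°; total 9.5886167
  E ⇒ keep positive
Point 5:
  Lat: 46.255′ = 0.770917°; total 22.7709167
  N → positive
  Lon: 174 + 25.84/60 = 174.4306667
  W → negative
Point 6:
  Latitude: degrees = first 2 digits = 43, minutes = 24.1523; 43 + 24.1523/60 = 43.4025383
  hemisphere S, so the sign is −
  Lon: degrees = first 3 digits = 133, minutes = 31.1286; 133 + 31.1286/60 = 133.5188100
  W → negative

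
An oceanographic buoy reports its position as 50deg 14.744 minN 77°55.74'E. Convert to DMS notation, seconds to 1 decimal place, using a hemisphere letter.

50°14′44.6″ N, 77°55′44.4″ E

φ: fractional minutes 0.74400 × 60 = 44.640″
Longitude: 55.74000′ → 55′ and 0.74000 × 60 = 44.400″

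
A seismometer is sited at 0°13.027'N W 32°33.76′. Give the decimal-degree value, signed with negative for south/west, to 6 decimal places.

Latitude: 0 + 13.027/60 = 0.2171167
N → positive
Longitude: 33.76′ = 0.562667°; total 32.5626667
W ⇒ negate

0.217117, -32.562667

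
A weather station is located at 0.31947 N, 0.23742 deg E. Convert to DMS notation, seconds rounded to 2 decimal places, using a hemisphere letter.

0°19′10.09″ N, 0°14′14.71″ E

Latitude: whole degrees 0; 19.16820′ → 19′ and 10.0920″
λ: 0.237420° → 14.24520′; 0.24520 × 60 = 14.7120″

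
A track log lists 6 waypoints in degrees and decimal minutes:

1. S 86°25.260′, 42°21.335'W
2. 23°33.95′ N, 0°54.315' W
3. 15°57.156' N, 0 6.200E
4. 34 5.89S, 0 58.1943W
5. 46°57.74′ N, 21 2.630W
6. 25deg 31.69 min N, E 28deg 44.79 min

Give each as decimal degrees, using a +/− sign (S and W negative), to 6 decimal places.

Point 1:
  Lat: 25.26′ = 0.421000°; total 86.4210000
  hemisphere S, so the sign is −
  λ: 42 + 21.335/60 = 42.3555833
  W → negative
Point 2:
  Latitude: 23 + 33.95/60 = 23.5658333
  N → positive
  Lon: 54.315′ = 0.905250°; total 0.9052500
  W ⇒ negate
Point 3:
  φ: 57.156′ = 0.952600°; total 15.9526000
  N → positive
  λ: 0 + 6.2/60 = 0.1033333
  E → positive
Point 4:
  Lat: 5.89′ = 0.098167°; total 34.0981667
  hemisphere S, so the sign is −
  Longitude: 58.1943′ = 0.969905°; total 0.9699050
  W ⇒ negate
Point 5:
  φ: 46 + 57.74/60 = 46.9623333
  N ⇒ keep positive
  Longitude: 21 + 2.63/60 = 21.0438333
  W → negative
Point 6:
  Lat: 25 + 31.69/60 = 25.5281667
  N ⇒ keep positive
  Lon: 44.79′ = 0.746500°; total 28.7465000
  E ⇒ keep positive

1. -86.421000, -42.355583
2. 23.565833, -0.905250
3. 15.952600, 0.103333
4. -34.098167, -0.969905
5. 46.962333, -21.043833
6. 25.528167, 28.746500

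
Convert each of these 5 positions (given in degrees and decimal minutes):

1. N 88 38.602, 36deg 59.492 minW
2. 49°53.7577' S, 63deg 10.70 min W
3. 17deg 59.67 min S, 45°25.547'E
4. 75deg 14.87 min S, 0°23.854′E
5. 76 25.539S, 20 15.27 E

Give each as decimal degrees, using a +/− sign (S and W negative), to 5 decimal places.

Point 1:
  φ: 38.602′ = 0.643367°; total 88.643367
  N ⇒ keep positive
  λ: 36 + 59.492/60 = 36.991533
  W → negative
Point 2:
  φ: 49 + 53.7577/60 = 49.895962
  S → negative
  Lon: 63 + 10.7/60 = 63.178333
  W ⇒ negate
Point 3:
  Latitude: 59.67′ = 0.994500°; total 17.994500
  hemisphere S, so the sign is −
  Lon: 25.547′ = 0.425783°; total 45.425783
  E → positive
Point 4:
  Lat: 14.87′ = 0.247833°; total 75.247833
  S → negative
  Lon: 23.854′ = 0.397567°; total 0.397567
  E ⇒ keep positive
Point 5:
  φ: 25.539′ = 0.425650°; total 76.425650
  hemisphere S, so the sign is −
  Lon: 20 + 15.27/60 = 20.254500
  E → positive

1. 88.64337, -36.99153
2. -49.89596, -63.17833
3. -17.99450, 45.42578
4. -75.24783, 0.39757
5. -76.42565, 20.25450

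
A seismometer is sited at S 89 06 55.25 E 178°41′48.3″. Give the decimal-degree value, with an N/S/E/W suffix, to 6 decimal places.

φ: 89° + 6/60 + 55.25/3600 = 89 + 0.100000 + 0.015347 = 89.1153472
Lon: 178° + 41/60 + 48.3/3600 = 178 + 0.683333 + 0.013417 = 178.6967500

89.115347° S, 178.696750° E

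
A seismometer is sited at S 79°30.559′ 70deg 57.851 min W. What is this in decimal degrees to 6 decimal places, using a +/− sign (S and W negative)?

-79.509317, -70.964183

Latitude: 79 + 30.559/60 = 79.5093167
hemisphere S, so the sign is −
Longitude: 57.851′ = 0.964183°; total 70.9641833
W ⇒ negate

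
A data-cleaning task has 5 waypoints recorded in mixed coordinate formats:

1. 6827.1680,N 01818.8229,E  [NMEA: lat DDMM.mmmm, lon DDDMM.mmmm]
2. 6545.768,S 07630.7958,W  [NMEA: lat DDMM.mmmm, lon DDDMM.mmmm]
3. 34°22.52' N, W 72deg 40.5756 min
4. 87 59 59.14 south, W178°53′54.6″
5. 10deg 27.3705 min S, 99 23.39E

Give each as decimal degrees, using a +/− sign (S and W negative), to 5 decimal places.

Point 1:
  Lat: degrees = first 2 digits = 68, minutes = 27.168; 68 + 27.168/60 = 68.452800
  N ⇒ keep positive
  Longitude: split at 3 digits → 018° and 18.8229′; 18 + 18.8229/60 = 18.313715
  E ⇒ keep positive
Point 2:
  Lat: degrees = first 2 digits = 65, minutes = 45.768; 65 + 45.768/60 = 65.762800
  S ⇒ negate
  Lon: split at 3 digits → 076° and 30.7958′; 76 + 30.7958/60 = 76.513263
  W → negative
Point 3:
  Latitude: 34 + 22.52/60 = 34.375333
  N ⇒ keep positive
  Longitude: 40.5756′ = 0.676260°; total 72.676260
  W → negative
Point 4:
  Lat: 59′ + 59.14″ = 59.98567′; 87 + 59.98567/60 = 87.999761
  S ⇒ negate
  Longitude: 178 + 53/60 + 54.6/3600 = 178.898500
  W → negative
Point 5:
  Lat: 27.3705′ = 0.456175°; total 10.456175
  S → negative
  Longitude: 99 + 23.39/60 = 99.389833
  E → positive

1. 68.45280, 18.31372
2. -65.76280, -76.51326
3. 34.37533, -72.67626
4. -87.99976, -178.89850
5. -10.45618, 99.38983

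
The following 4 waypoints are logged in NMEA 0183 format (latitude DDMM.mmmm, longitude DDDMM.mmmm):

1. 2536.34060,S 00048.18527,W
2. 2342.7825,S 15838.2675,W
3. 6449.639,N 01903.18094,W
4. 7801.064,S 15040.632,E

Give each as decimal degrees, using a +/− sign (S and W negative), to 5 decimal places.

Point 1:
  φ: degrees = first 2 digits = 25, minutes = 36.3406; 25 + 36.3406/60 = 25.605677
  S → negative
  λ: split at 3 digits → 000° and 48.18527′; 0 + 48.18527/60 = 0.803088
  W → negative
Point 2:
  Lat: split at 2 digits → 23° and 42.7825′; 23 + 42.7825/60 = 23.713042
  S ⇒ negate
  Lon: degrees = first 3 digits = 158, minutes = 38.2675; 158 + 38.2675/60 = 158.637792
  hemisphere W, so the sign is −
Point 3:
  Latitude: split at 2 digits → 64° and 49.639′; 64 + 49.639/60 = 64.827317
  N → positive
  Lon: split at 3 digits → 019° and 3.18094′; 19 + 3.18094/60 = 19.053016
  W ⇒ negate
Point 4:
  Latitude: split at 2 digits → 78° and 1.064′; 78 + 1.064/60 = 78.017733
  hemisphere S, so the sign is −
  Lon: degrees = first 3 digits = 150, minutes = 40.632; 150 + 40.632/60 = 150.677200
  E ⇒ keep positive

1. -25.60568, -0.80309
2. -23.71304, -158.63779
3. 64.82732, -19.05302
4. -78.01773, 150.67720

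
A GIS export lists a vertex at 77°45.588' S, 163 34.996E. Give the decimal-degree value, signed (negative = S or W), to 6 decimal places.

-77.759800, 163.583267

Latitude: 45.588′ = 0.759800°; total 77.7598000
hemisphere S, so the sign is −
Lon: 163 + 34.996/60 = 163.5832667
E → positive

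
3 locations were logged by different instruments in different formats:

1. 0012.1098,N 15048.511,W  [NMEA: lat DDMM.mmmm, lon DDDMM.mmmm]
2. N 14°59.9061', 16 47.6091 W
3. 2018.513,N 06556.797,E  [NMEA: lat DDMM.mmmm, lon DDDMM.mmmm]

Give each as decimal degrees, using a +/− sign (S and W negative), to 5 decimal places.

1. 0.20183, -150.80852
2. 14.99844, -16.79349
3. 20.30855, 65.94662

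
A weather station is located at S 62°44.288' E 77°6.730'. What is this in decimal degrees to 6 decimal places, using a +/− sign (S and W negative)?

φ: 62 + 44.288/60 = 62.7381333
S ⇒ negate
Lon: 6.73′ = 0.112167°; total 77.1121667
E → positive

-62.738133, 77.112167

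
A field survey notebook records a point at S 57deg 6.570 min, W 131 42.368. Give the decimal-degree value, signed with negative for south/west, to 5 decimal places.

-57.10950, -131.70613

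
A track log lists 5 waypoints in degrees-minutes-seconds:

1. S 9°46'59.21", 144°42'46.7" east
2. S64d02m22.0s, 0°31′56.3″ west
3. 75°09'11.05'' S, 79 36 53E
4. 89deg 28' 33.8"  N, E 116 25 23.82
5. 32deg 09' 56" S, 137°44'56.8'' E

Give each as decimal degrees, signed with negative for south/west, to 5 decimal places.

Point 1:
  Lat: 46′ + 59.21″ = 46.98683′; 9 + 46.98683/60 = 9.783114
  hemisphere S, so the sign is −
  Lon: 42′ + 46.7″ = 42.77833′; 144 + 42.77833/60 = 144.712972
  E → positive
Point 2:
  Latitude: 64 + 2/60 + 22/3600 = 64.039444
  S → negative
  λ: 31′ + 56.3″ = 31.93833′; 0 + 31.93833/60 = 0.532306
  W ⇒ negate
Point 3:
  φ: 9′ + 11.05″ = 9.18417′; 75 + 9.18417/60 = 75.153069
  S ⇒ negate
  Lon: 79 + 36/60 + 53/3600 = 79.614722
  E → positive
Point 4:
  φ: 89° + 28/60 + 33.8/3600 = 89 + 0.466667 + 0.009389 = 89.476056
  N ⇒ keep positive
  Lon: 25′ + 23.82″ = 25.39700′; 116 + 25.39700/60 = 116.423283
  E ⇒ keep positive
Point 5:
  Latitude: 9′ + 56″ = 9.93333′; 32 + 9.93333/60 = 32.165556
  S → negative
  λ: 137° + 44/60 + 56.8/3600 = 137 + 0.733333 + 0.015778 = 137.749111
  E ⇒ keep positive

1. -9.78311, 144.71297
2. -64.03944, -0.53231
3. -75.15307, 79.61472
4. 89.47606, 116.42328
5. -32.16556, 137.74911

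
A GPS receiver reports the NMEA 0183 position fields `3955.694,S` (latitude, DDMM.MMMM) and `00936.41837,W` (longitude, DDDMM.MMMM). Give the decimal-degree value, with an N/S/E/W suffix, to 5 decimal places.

39.92823° S, 9.60697° W

Lat: split at 2 digits → 39° and 55.694′; 39 + 55.694/60 = 39.928233
Longitude: degrees = first 3 digits = 9, minutes = 36.41837; 9 + 36.41837/60 = 9.606973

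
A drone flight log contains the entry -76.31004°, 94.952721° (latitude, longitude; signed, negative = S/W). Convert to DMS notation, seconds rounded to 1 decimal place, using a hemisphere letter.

Latitude is negative → S; |value| = 76.310040
φ: 0.310040° → 18.60240′; 0.60240 × 60 = 36.144″
Longitude: 0.952721 × 60 = 57.16326′ → 57′, remainder × 60 = 9.796″

76°18′36.1″ S, 94°57′9.8″ E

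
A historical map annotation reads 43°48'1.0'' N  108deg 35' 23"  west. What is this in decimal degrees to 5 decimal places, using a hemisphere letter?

φ: 48′ + 1″ = 48.01667′; 43 + 48.01667/60 = 43.800278
λ: 108° + 35/60 + 23/3600 = 108 + 0.583333 + 0.006389 = 108.589722

43.80028° N, 108.58972° W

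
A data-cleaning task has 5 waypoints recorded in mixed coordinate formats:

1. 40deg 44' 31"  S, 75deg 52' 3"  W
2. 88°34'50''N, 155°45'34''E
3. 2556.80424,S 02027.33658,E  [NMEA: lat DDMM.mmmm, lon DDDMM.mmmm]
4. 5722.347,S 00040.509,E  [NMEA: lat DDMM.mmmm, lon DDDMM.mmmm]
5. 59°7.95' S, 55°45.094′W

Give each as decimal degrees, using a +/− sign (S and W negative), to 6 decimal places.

Point 1:
  Latitude: 40 + 44/60 + 31/3600 = 40.7419444
  S → negative
  Longitude: 75 + 52/60 + 3/3600 = 75.8675000
  W ⇒ negate
Point 2:
  φ: 88° + 34/60 + 50/3600 = 88 + 0.566667 + 0.013889 = 88.5805556
  N ⇒ keep positive
  Longitude: 155° + 45/60 + 34/3600 = 155 + 0.750000 + 0.009444 = 155.7594444
  E ⇒ keep positive
Point 3:
  Lat: degrees = first 2 digits = 25, minutes = 56.80424; 25 + 56.80424/60 = 25.9467373
  S → negative
  Lon: degrees = first 3 digits = 20, minutes = 27.33658; 20 + 27.33658/60 = 20.4556097
  E → positive
Point 4:
  Latitude: split at 2 digits → 57° and 22.347′; 57 + 22.347/60 = 57.3724500
  S ⇒ negate
  λ: degrees = first 3 digits = 0, minutes = 40.509; 0 + 40.509/60 = 0.6751500
  E → positive
Point 5:
  Lat: 7.95′ = 0.132500°; total 59.1325000
  S ⇒ negate
  Lon: 45.094′ = 0.751567°; total 55.7515667
  W → negative

1. -40.741944, -75.867500
2. 88.580556, 155.759444
3. -25.946737, 20.455610
4. -57.372450, 0.675150
5. -59.132500, -55.751567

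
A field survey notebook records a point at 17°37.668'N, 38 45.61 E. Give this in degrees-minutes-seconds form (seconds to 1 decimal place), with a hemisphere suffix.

Latitude: fractional minutes 0.66800 × 60 = 40.080″
λ: 45.61000′ → 45′ and 0.61000 × 60 = 36.600″

17°37′40.1″ N, 38°45′36.6″ E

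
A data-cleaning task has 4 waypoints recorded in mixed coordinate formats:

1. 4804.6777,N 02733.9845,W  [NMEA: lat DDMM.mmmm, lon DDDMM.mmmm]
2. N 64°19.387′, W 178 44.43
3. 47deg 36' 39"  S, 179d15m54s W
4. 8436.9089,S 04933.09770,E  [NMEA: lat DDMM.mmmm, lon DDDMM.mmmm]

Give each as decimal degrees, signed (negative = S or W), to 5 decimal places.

Point 1:
  Lat: split at 2 digits → 48° and 4.6777′; 48 + 4.6777/60 = 48.077962
  N ⇒ keep positive
  Lon: degrees = first 3 digits = 27, minutes = 33.9845; 27 + 33.9845/60 = 27.566408
  W ⇒ negate
Point 2:
  Latitude: 19.387′ = 0.323117°; total 64.323117
  N → positive
  Lon: 178 + 44.43/60 = 178.740500
  W ⇒ negate
Point 3:
  Lat: 36′ + 39″ = 36.65000′; 47 + 36.65000/60 = 47.610833
  hemisphere S, so the sign is −
  Longitude: 15′ + 54″ = 15.90000′; 179 + 15.90000/60 = 179.265000
  W ⇒ negate
Point 4:
  Lat: split at 2 digits → 84° and 36.9089′; 84 + 36.9089/60 = 84.615148
  S ⇒ negate
  λ: split at 3 digits → 049° and 33.0977′; 49 + 33.0977/60 = 49.551628
  E → positive

1. 48.07796, -27.56641
2. 64.32312, -178.74050
3. -47.61083, -179.26500
4. -84.61515, 49.55163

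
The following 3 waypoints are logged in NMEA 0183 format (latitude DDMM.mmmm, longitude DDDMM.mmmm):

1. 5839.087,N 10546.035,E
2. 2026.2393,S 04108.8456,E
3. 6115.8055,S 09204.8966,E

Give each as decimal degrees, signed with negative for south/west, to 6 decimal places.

Point 1:
  Latitude: degrees = first 2 digits = 58, minutes = 39.087; 58 + 39.087/60 = 58.6514500
  N ⇒ keep positive
  Longitude: split at 3 digits → 105° and 46.035′; 105 + 46.035/60 = 105.7672500
  E ⇒ keep positive
Point 2:
  Lat: degrees = first 2 digits = 20, minutes = 26.2393; 20 + 26.2393/60 = 20.4373217
  S → negative
  Longitude: degrees = first 3 digits = 41, minutes = 8.8456; 41 + 8.8456/60 = 41.1474267
  E ⇒ keep positive
Point 3:
  φ: degrees = first 2 digits = 61, minutes = 15.8055; 61 + 15.8055/60 = 61.2634250
  S → negative
  λ: split at 3 digits → 092° and 4.8966′; 92 + 4.8966/60 = 92.0816100
  E ⇒ keep positive

1. 58.651450, 105.767250
2. -20.437322, 41.147427
3. -61.263425, 92.081610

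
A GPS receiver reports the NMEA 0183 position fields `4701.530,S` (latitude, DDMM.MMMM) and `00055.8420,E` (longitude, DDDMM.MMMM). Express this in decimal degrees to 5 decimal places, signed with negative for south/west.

φ: split at 2 digits → 47° and 1.53′; 47 + 1.53/60 = 47.025500
S → negative
λ: split at 3 digits → 000° and 55.842′; 0 + 55.842/60 = 0.930700
E ⇒ keep positive

-47.02550, 0.93070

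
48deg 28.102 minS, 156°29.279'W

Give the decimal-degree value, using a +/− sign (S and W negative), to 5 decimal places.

-48.46837, -156.48798

Lat: 48 + 28.102/60 = 48.468367
S → negative
λ: 156 + 29.279/60 = 156.487983
hemisphere W, so the sign is −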